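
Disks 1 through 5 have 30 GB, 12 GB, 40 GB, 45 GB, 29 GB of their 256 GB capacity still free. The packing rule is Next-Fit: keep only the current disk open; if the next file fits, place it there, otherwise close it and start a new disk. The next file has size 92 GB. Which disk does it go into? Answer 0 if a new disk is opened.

Next-Fit only looks at disk 5, which has 29 GB free.
92 GB does not fit, so a new disk is opened.

0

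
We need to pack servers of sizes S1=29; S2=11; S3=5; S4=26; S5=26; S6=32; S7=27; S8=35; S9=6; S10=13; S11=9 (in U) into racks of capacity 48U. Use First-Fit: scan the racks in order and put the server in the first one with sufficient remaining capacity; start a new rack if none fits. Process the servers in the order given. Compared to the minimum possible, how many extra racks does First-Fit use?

0

First-Fit: [29,11,5] [26,6,13] [26,9] [32] [27] [35] → 6 racks.
6 servers exceed 24U (half the capacity), and no two of those can share a rack, so at least 6 racks are needed.
So 6 is already optimal.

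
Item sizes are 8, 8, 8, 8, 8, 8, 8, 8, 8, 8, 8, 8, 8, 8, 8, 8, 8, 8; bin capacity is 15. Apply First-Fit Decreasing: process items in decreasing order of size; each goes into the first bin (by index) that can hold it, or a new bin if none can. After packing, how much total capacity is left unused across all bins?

126

Sorted descending: 8, 8, 8, 8, 8, 8, 8, 8, 8, 8, 8, 8, 8, 8, 8, 8, 8, 8.
8 → bin 1 (remaining 7)
8 → bin 2 (remaining 7)
8 → bin 3 (remaining 7)
8 → bin 4 (remaining 7)
8 → bin 5 (remaining 7)
8 → bin 6 (remaining 7)
8 → bin 7 (remaining 7)
8 → bin 8 (remaining 7)
8 → bin 9 (remaining 7)
8 → bin 10 (remaining 7)
8 → bin 11 (remaining 7)
8 → bin 12 (remaining 7)
8 → bin 13 (remaining 7)
8 → bin 14 (remaining 7)
8 → bin 15 (remaining 7)
8 → bin 16 (remaining 7)
8 → bin 17 (remaining 7)
8 → bin 18 (remaining 7)
18 bins × 15 = 270; used 144; unused 126.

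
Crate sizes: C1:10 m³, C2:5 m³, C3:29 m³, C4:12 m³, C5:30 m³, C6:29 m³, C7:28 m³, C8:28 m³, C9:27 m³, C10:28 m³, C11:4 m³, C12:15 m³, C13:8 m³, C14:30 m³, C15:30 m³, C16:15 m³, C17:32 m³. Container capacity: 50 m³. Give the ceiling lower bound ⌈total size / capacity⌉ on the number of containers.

8

Total size = 10 + 5 + 29 + 12 + 30 + 29 + 28 + 28 + 27 + 28 + 4 + 15 + 8 + 30 + 30 + 15 + 32 = 360 m³.
⌈360 / 50⌉ = 8.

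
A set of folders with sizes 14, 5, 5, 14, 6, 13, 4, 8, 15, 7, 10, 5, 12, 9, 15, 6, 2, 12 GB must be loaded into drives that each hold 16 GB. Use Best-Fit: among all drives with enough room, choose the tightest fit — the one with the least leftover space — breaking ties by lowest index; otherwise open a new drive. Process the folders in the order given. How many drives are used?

12

14 GB → drive 1 (remaining 2 GB)
5 GB → drive 2 (remaining 11 GB)
5 GB → drive 2 (remaining 6 GB)
14 GB → drive 3 (remaining 2 GB)
6 GB → drive 2 (remaining 0 GB)
13 GB → drive 4 (remaining 3 GB)
4 GB → drive 5 (remaining 12 GB)
8 GB → drive 5 (remaining 4 GB)
15 GB → drive 6 (remaining 1 GB)
7 GB → drive 7 (remaining 9 GB)
10 GB → drive 8 (remaining 6 GB)
5 GB → drive 8 (remaining 1 GB)
12 GB → drive 9 (remaining 4 GB)
9 GB → drive 7 (remaining 0 GB)
15 GB → drive 10 (remaining 1 GB)
6 GB → drive 11 (remaining 10 GB)
2 GB → drive 1 (remaining 0 GB)
12 GB → drive 12 (remaining 4 GB)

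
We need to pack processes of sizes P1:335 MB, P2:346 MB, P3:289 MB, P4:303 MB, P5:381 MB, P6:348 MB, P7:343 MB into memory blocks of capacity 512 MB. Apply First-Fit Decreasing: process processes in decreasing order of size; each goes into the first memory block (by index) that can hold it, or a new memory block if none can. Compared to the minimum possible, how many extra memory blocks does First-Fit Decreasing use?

0

First-Fit Decreasing: [381] [348] [346] [343] [335] [303] [289] → 7 memory blocks.
7 processes exceed 256 MB (half the capacity), and no two of those can share a memory block, so at least 7 memory blocks are needed.
So 7 is already optimal.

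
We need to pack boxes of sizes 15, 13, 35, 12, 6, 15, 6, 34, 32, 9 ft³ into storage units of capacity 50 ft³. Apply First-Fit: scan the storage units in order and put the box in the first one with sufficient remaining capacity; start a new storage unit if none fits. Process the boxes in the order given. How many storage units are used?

4

15 ft³ → storage unit 1 (remaining 35 ft³)
13 ft³ → storage unit 1 (remaining 22 ft³)
35 ft³ → storage unit 2 (remaining 15 ft³)
12 ft³ → storage unit 1 (remaining 10 ft³)
6 ft³ → storage unit 1 (remaining 4 ft³)
15 ft³ → storage unit 2 (remaining 0 ft³)
6 ft³ → storage unit 3 (remaining 44 ft³)
34 ft³ → storage unit 3 (remaining 10 ft³)
32 ft³ → storage unit 4 (remaining 18 ft³)
9 ft³ → storage unit 3 (remaining 1 ft³)
Final storage units: [15,13,12,6] [35,15] [6,34,9] [32].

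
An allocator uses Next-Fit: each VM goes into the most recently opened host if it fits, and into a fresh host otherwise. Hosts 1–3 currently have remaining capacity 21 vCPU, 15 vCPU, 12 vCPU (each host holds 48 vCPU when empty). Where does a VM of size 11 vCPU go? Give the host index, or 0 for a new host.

3

Next-Fit only looks at host 3, which has 12 vCPU free.
11 vCPU fits there.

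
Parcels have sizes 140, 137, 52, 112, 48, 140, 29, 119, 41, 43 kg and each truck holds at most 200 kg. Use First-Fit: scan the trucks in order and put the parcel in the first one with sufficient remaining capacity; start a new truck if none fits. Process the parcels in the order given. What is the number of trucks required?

5 trucks

Put 140 kg in truck 1; 60 kg remain.
Put 137 kg in truck 2; 63 kg remain.
Put 52 kg in truck 1; 8 kg remain.
Put 112 kg in truck 3; 88 kg remain.
Put 48 kg in truck 2; 15 kg remain.
Put 140 kg in truck 4; 60 kg remain.
Put 29 kg in truck 3; 59 kg remain.
Put 119 kg in truck 5; 81 kg remain.
Put 41 kg in truck 3; 18 kg remain.
Put 43 kg in truck 4; 17 kg remain.
Final trucks: [140,52] [137,48] [112,29,41] [140,43] [119].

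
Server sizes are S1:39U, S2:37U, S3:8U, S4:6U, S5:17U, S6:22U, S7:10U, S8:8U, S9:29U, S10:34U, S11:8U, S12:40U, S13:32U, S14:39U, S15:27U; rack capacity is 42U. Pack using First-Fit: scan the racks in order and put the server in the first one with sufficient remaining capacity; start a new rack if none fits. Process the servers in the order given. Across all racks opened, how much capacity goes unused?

Put S1 (39U) in rack 1; 3U remain.
Put S2 (37U) in rack 2; 5U remain.
Put S3 (8U) in rack 3; 34U remain.
Put S4 (6U) in rack 3; 28U remain.
Put S5 (17U) in rack 3; 11U remain.
Put S6 (22U) in rack 4; 20U remain.
Put S7 (10U) in rack 3; 1U remain.
Put S8 (8U) in rack 4; 12U remain.
Put S9 (29U) in rack 5; 13U remain.
Put S10 (34U) in rack 6; 8U remain.
Put S11 (8U) in rack 4; 4U remain.
Put S12 (40U) in rack 7; 2U remain.
Put S13 (32U) in rack 8; 10U remain.
Put S14 (39U) in rack 9; 3U remain.
Put S15 (27U) in rack 10; 15U remain.
10 racks × 42U = 420U; used 356U; unused 64U.

64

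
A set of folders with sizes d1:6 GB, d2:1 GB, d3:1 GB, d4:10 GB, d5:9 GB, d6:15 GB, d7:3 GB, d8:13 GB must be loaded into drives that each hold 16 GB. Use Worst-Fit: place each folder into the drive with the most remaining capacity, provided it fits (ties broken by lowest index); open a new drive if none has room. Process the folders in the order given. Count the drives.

5

d1 (6 GB) → drive 1 (remaining 10 GB)
d2 (1 GB) → drive 1 (remaining 9 GB)
d3 (1 GB) → drive 1 (remaining 8 GB)
d4 (10 GB) → drive 2 (remaining 6 GB)
d5 (9 GB) → drive 3 (remaining 7 GB)
d6 (15 GB) → drive 4 (remaining 1 GB)
d7 (3 GB) → drive 1 (remaining 5 GB)
d8 (13 GB) → drive 5 (remaining 3 GB)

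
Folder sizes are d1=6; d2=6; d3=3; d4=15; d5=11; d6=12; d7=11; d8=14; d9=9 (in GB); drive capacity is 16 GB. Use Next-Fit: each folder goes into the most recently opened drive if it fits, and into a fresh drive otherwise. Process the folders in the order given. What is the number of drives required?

Put d1 (6 GB) in drive 1; 10 GB remain.
Put d2 (6 GB) in drive 1; 4 GB remain.
Put d3 (3 GB) in drive 1; 1 GB remain.
Put d4 (15 GB) in drive 2; 1 GB remain.
Put d5 (11 GB) in drive 3; 5 GB remain.
Put d6 (12 GB) in drive 4; 4 GB remain.
Put d7 (11 GB) in drive 5; 5 GB remain.
Put d8 (14 GB) in drive 6; 2 GB remain.
Put d9 (9 GB) in drive 7; 7 GB remain.

7 drives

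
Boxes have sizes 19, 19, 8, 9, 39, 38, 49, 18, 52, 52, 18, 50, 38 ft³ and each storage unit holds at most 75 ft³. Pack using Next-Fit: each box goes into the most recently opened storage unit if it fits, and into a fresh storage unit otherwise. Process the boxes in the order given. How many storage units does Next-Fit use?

19 ft³ → storage unit 1 (remaining 56 ft³)
19 ft³ → storage unit 1 (remaining 37 ft³)
8 ft³ → storage unit 1 (remaining 29 ft³)
9 ft³ → storage unit 1 (remaining 20 ft³)
39 ft³ → storage unit 2 (remaining 36 ft³)
38 ft³ → storage unit 3 (remaining 37 ft³)
49 ft³ → storage unit 4 (remaining 26 ft³)
18 ft³ → storage unit 4 (remaining 8 ft³)
52 ft³ → storage unit 5 (remaining 23 ft³)
52 ft³ → storage unit 6 (remaining 23 ft³)
18 ft³ → storage unit 6 (remaining 5 ft³)
50 ft³ → storage unit 7 (remaining 25 ft³)
38 ft³ → storage unit 8 (remaining 37 ft³)

8 storage units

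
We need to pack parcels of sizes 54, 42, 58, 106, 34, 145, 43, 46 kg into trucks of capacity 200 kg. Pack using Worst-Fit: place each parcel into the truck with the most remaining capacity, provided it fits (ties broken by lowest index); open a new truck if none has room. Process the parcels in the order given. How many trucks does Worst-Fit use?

3 trucks

Put 54 kg in truck 1; 146 kg remain.
Put 42 kg in truck 1; 104 kg remain.
Put 58 kg in truck 1; 46 kg remain.
Put 106 kg in truck 2; 94 kg remain.
Put 34 kg in truck 2; 60 kg remain.
Put 145 kg in truck 3; 55 kg remain.
Put 43 kg in truck 2; 17 kg remain.
Put 46 kg in truck 3; 9 kg remain.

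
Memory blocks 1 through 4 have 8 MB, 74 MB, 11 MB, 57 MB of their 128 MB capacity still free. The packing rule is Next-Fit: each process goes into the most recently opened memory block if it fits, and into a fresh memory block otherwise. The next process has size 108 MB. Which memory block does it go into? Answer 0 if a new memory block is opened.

Next-Fit only looks at memory block 4, which has 57 MB free.
108 MB does not fit, so a new memory block is opened.

0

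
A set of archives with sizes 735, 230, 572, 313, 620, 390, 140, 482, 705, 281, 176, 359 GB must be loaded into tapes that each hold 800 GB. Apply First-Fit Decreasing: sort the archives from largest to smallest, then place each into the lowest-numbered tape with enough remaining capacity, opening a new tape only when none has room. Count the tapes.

7

Sorted descending: 735, 705, 620, 572, 482, 390, 359, 313, 281, 230, 176, 140.
Put 735 GB in tape 1; 65 GB remain.
Put 705 GB in tape 2; 95 GB remain.
Put 620 GB in tape 3; 180 GB remain.
Put 572 GB in tape 4; 228 GB remain.
Put 482 GB in tape 5; 318 GB remain.
Put 390 GB in tape 6; 410 GB remain.
Put 359 GB in tape 6; 51 GB remain.
Put 313 GB in tape 5; 5 GB remain.
Put 281 GB in tape 7; 519 GB remain.
Put 230 GB in tape 7; 289 GB remain.
Put 176 GB in tape 3; 4 GB remain.
Put 140 GB in tape 4; 88 GB remain.
Final tapes: [735] [705] [620,176] [572,140] [482,313] [390,359] [281,230].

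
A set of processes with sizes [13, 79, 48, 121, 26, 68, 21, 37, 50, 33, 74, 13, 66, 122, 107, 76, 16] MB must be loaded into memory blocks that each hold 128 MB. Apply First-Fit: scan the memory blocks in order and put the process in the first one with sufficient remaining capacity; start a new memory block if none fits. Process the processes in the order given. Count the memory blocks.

9 memory blocks

memory block 1: place 13 MB, 115 MB left
memory block 1: place 79 MB, 36 MB left
memory block 2: place 48 MB, 80 MB left
memory block 3: place 121 MB, 7 MB left
memory block 1: place 26 MB, 10 MB left
memory block 2: place 68 MB, 12 MB left
memory block 4: place 21 MB, 107 MB left
memory block 4: place 37 MB, 70 MB left
memory block 4: place 50 MB, 20 MB left
memory block 5: place 33 MB, 95 MB left
memory block 5: place 74 MB, 21 MB left
memory block 4: place 13 MB, 7 MB left
memory block 6: place 66 MB, 62 MB left
memory block 7: place 122 MB, 6 MB left
memory block 8: place 107 MB, 21 MB left
memory block 9: place 76 MB, 52 MB left
memory block 5: place 16 MB, 5 MB left
Final memory blocks: [13,79,26] [48,68] [121] [21,37,50,13] [33,74,16] [66] [122] [107] [76].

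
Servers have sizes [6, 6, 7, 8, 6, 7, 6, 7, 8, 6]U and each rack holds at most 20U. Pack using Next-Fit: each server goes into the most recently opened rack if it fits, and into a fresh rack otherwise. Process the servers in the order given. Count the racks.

4

6U → rack 1 (remaining 14U)
6U → rack 1 (remaining 8U)
7U → rack 1 (remaining 1U)
8U → rack 2 (remaining 12U)
6U → rack 2 (remaining 6U)
7U → rack 3 (remaining 13U)
6U → rack 3 (remaining 7U)
7U → rack 3 (remaining 0U)
8U → rack 4 (remaining 12U)
6U → rack 4 (remaining 6U)
Final racks: [6,6,7] [8,6] [7,6,7] [8,6].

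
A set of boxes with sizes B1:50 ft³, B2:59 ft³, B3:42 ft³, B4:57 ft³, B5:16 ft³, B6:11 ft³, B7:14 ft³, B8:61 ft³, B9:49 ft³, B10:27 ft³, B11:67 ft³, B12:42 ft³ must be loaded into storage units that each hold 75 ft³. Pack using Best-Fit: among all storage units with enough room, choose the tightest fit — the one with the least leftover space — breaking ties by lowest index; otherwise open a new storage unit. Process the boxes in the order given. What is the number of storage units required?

8

B1 (50 ft³) → storage unit 1 (remaining 25 ft³)
B2 (59 ft³) → storage unit 2 (remaining 16 ft³)
B3 (42 ft³) → storage unit 3 (remaining 33 ft³)
B4 (57 ft³) → storage unit 4 (remaining 18 ft³)
B5 (16 ft³) → storage unit 2 (remaining 0 ft³)
B6 (11 ft³) → storage unit 4 (remaining 7 ft³)
B7 (14 ft³) → storage unit 1 (remaining 11 ft³)
B8 (61 ft³) → storage unit 5 (remaining 14 ft³)
B9 (49 ft³) → storage unit 6 (remaining 26 ft³)
B10 (27 ft³) → storage unit 3 (remaining 6 ft³)
B11 (67 ft³) → storage unit 7 (remaining 8 ft³)
B12 (42 ft³) → storage unit 8 (remaining 33 ft³)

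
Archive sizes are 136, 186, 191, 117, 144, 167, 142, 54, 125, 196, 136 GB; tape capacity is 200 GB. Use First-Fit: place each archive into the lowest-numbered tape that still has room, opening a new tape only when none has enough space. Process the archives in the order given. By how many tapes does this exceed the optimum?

First-Fit: [136,54] [186] [191] [117] [144] [167] [142] [125] [196] [136] → 10 tapes.
10 archives exceed 100 GB (half the capacity), and no two of those can share a tape, so at least 10 tapes are needed.
So 10 is already optimal.

0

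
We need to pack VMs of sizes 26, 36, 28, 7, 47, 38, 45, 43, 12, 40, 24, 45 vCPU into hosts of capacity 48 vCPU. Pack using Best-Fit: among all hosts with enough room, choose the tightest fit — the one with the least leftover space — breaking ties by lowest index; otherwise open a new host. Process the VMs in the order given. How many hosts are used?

10

26 vCPU → host 1 (remaining 22 vCPU)
36 vCPU → host 2 (remaining 12 vCPU)
28 vCPU → host 3 (remaining 20 vCPU)
7 vCPU → host 2 (remaining 5 vCPU)
47 vCPU → host 4 (remaining 1 vCPU)
38 vCPU → host 5 (remaining 10 vCPU)
45 vCPU → host 6 (remaining 3 vCPU)
43 vCPU → host 7 (remaining 5 vCPU)
12 vCPU → host 3 (remaining 8 vCPU)
40 vCPU → host 8 (remaining 8 vCPU)
24 vCPU → host 9 (remaining 24 vCPU)
45 vCPU → host 10 (remaining 3 vCPU)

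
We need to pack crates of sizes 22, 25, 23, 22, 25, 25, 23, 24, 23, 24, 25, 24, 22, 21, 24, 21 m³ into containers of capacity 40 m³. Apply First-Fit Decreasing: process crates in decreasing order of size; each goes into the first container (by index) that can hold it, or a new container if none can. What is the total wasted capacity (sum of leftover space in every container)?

267

Sorted descending: 25, 25, 25, 25, 24, 24, 24, 24, 23, 23, 23, 22, 22, 22, 21, 21.
container 1: place 25 m³, 15 m³ left
container 2: place 25 m³, 15 m³ left
container 3: place 25 m³, 15 m³ left
container 4: place 25 m³, 15 m³ left
container 5: place 24 m³, 16 m³ left
container 6: place 24 m³, 16 m³ left
container 7: place 24 m³, 16 m³ left
container 8: place 24 m³, 16 m³ left
container 9: place 23 m³, 17 m³ left
container 10: place 23 m³, 17 m³ left
container 11: place 23 m³, 17 m³ left
container 12: place 22 m³, 18 m³ left
container 13: place 22 m³, 18 m³ left
container 14: place 22 m³, 18 m³ left
container 15: place 21 m³, 19 m³ left
container 16: place 21 m³, 19 m³ left
16 containers × 40 m³ = 640 m³; used 373 m³; unused 267 m³.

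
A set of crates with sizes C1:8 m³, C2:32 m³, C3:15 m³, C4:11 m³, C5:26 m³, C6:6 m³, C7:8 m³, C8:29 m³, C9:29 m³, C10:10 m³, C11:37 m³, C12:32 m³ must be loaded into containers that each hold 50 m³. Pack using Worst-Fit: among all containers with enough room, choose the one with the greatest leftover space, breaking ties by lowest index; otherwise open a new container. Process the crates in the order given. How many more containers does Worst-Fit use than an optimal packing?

1

Worst-Fit: [8,32] [15,11,6] [26,8] [29,10] [29] [37] [32] → 7 containers.
6 crates exceed 25 m³ (half the capacity), and no two of those can share a container, so at least 6 containers are needed.
An optimal packing achieves that bound: [37,11] [32,15] [32,10,8] [29,8,6] [29] [26] → 6 containers.
Excess: 7 − 6 = 1.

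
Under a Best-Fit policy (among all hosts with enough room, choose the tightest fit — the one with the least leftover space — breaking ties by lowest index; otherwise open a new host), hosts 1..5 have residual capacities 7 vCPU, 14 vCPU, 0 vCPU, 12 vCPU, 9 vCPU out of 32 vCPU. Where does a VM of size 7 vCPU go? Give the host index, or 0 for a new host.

Hosts with room: host 1 (7 vCPU), host 2 (14 vCPU), host 4 (12 vCPU), host 5 (9 vCPU).
Tightest fit is host 1 with 7 vCPU free.

1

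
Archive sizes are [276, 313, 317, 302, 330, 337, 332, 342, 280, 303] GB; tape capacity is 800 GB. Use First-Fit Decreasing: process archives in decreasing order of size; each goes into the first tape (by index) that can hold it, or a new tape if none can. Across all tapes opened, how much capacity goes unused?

868

Sorted descending: 342, 337, 332, 330, 317, 313, 303, 302, 280, 276.
tape 1: place 342 GB, 458 GB left
tape 1: place 337 GB, 121 GB left
tape 2: place 332 GB, 468 GB left
tape 2: place 330 GB, 138 GB left
tape 3: place 317 GB, 483 GB left
tape 3: place 313 GB, 170 GB left
tape 4: place 303 GB, 497 GB left
tape 4: place 302 GB, 195 GB left
tape 5: place 280 GB, 520 GB left
tape 5: place 276 GB, 244 GB left
5 tapes × 800 GB = 4000 GB; used 3132 GB; unused 868 GB.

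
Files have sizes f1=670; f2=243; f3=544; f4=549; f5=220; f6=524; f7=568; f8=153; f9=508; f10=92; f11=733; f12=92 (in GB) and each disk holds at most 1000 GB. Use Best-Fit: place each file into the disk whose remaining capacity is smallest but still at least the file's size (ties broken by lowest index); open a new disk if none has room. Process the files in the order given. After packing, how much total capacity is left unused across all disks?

disk 1: place f1 (670 GB), 330 GB left
disk 1: place f2 (243 GB), 87 GB left
disk 2: place f3 (544 GB), 456 GB left
disk 3: place f4 (549 GB), 451 GB left
disk 3: place f5 (220 GB), 231 GB left
disk 4: place f6 (524 GB), 476 GB left
disk 5: place f7 (568 GB), 432 GB left
disk 3: place f8 (153 GB), 78 GB left
disk 6: place f9 (508 GB), 492 GB left
disk 5: place f10 (92 GB), 340 GB left
disk 7: place f11 (733 GB), 267 GB left
disk 7: place f12 (92 GB), 175 GB left
7 disks × 1000 GB = 7000 GB; used 4896 GB; unused 2104 GB.

2104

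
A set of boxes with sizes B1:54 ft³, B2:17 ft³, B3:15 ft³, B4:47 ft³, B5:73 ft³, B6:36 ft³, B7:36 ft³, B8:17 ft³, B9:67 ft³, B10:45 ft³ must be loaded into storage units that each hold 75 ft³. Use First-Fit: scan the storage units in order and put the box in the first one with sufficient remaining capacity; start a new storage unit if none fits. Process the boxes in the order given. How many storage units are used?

6

storage unit 1: place B1 (54 ft³), 21 ft³ left
storage unit 1: place B2 (17 ft³), 4 ft³ left
storage unit 2: place B3 (15 ft³), 60 ft³ left
storage unit 2: place B4 (47 ft³), 13 ft³ left
storage unit 3: place B5 (73 ft³), 2 ft³ left
storage unit 4: place B6 (36 ft³), 39 ft³ left
storage unit 4: place B7 (36 ft³), 3 ft³ left
storage unit 5: place B8 (17 ft³), 58 ft³ left
storage unit 6: place B9 (67 ft³), 8 ft³ left
storage unit 5: place B10 (45 ft³), 13 ft³ left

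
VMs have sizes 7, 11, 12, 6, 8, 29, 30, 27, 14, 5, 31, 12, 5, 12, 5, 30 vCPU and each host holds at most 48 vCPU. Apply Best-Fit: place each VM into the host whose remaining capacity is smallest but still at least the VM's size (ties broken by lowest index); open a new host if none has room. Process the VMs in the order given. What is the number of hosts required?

7 vCPU → host 1 (remaining 41 vCPU)
11 vCPU → host 1 (remaining 30 vCPU)
12 vCPU → host 1 (remaining 18 vCPU)
6 vCPU → host 1 (remaining 12 vCPU)
8 vCPU → host 1 (remaining 4 vCPU)
29 vCPU → host 2 (remaining 19 vCPU)
30 vCPU → host 3 (remaining 18 vCPU)
27 vCPU → host 4 (remaining 21 vCPU)
14 vCPU → host 3 (remaining 4 vCPU)
5 vCPU → host 2 (remaining 14 vCPU)
31 vCPU → host 5 (remaining 17 vCPU)
12 vCPU → host 2 (remaining 2 vCPU)
5 vCPU → host 5 (remaining 12 vCPU)
12 vCPU → host 5 (remaining 0 vCPU)
5 vCPU → host 4 (remaining 16 vCPU)
30 vCPU → host 6 (remaining 18 vCPU)
Final hosts: [7,11,12,6,8] [29,5,12] [30,14] [27,5] [31,5,12] [30].

6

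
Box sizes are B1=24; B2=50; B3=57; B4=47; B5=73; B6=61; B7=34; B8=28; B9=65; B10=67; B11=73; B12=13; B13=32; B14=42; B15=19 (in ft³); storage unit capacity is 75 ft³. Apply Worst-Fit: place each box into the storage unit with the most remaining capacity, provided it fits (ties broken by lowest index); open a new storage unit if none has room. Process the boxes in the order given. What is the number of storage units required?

11 storage units

storage unit 1: place B1 (24 ft³), 51 ft³ left
storage unit 1: place B2 (50 ft³), 1 ft³ left
storage unit 2: place B3 (57 ft³), 18 ft³ left
storage unit 3: place B4 (47 ft³), 28 ft³ left
storage unit 4: place B5 (73 ft³), 2 ft³ left
storage unit 5: place B6 (61 ft³), 14 ft³ left
storage unit 6: place B7 (34 ft³), 41 ft³ left
storage unit 6: place B8 (28 ft³), 13 ft³ left
storage unit 7: place B9 (65 ft³), 10 ft³ left
storage unit 8: place B10 (67 ft³), 8 ft³ left
storage unit 9: place B11 (73 ft³), 2 ft³ left
storage unit 3: place B12 (13 ft³), 15 ft³ left
storage unit 10: place B13 (32 ft³), 43 ft³ left
storage unit 10: place B14 (42 ft³), 1 ft³ left
storage unit 11: place B15 (19 ft³), 56 ft³ left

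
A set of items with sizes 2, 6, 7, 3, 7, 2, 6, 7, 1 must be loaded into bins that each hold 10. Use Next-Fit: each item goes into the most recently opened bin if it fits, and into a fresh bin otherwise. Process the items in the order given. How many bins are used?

Put 2 in bin 1; 8 remain.
Put 6 in bin 1; 2 remain.
Put 7 in bin 2; 3 remain.
Put 3 in bin 2; 0 remain.
Put 7 in bin 3; 3 remain.
Put 2 in bin 3; 1 remain.
Put 6 in bin 4; 4 remain.
Put 7 in bin 5; 3 remain.
Put 1 in bin 5; 2 remain.

5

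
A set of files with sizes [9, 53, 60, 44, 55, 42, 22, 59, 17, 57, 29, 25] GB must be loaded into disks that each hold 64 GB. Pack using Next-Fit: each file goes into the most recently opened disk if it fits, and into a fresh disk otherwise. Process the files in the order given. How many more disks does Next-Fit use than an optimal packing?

Next-Fit: [9,53] [60] [44] [55] [42,22] [59] [17] [57] [29,25] → 9 disks.
Total size 472 GB; any packing needs at least ⌈472/64⌉ = 8 disks.
An optimal packing achieves that bound: [60] [59] [57] [55,9] [53] [44,17] [42,22] [29,25] → 8 disks.
Excess: 9 − 8 = 1.

1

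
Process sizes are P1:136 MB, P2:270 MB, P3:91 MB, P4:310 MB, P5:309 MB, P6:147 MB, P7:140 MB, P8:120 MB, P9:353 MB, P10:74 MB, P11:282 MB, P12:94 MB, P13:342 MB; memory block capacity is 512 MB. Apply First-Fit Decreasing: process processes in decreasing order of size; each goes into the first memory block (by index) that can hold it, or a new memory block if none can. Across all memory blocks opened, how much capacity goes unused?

Sorted descending: 353, 342, 310, 309, 282, 270, 147, 140, 136, 120, 94, 91, 74.
memory block 1: place 353 MB, 159 MB left
memory block 2: place 342 MB, 170 MB left
memory block 3: place 310 MB, 202 MB left
memory block 4: place 309 MB, 203 MB left
memory block 5: place 282 MB, 230 MB left
memory block 6: place 270 MB, 242 MB left
memory block 1: place 147 MB, 12 MB left
memory block 2: place 140 MB, 30 MB left
memory block 3: place 136 MB, 66 MB left
memory block 4: place 120 MB, 83 MB left
memory block 5: place 94 MB, 136 MB left
memory block 5: place 91 MB, 45 MB left
memory block 4: place 74 MB, 9 MB left
6 memory blocks × 512 MB = 3072 MB; used 2668 MB; unused 404 MB.

404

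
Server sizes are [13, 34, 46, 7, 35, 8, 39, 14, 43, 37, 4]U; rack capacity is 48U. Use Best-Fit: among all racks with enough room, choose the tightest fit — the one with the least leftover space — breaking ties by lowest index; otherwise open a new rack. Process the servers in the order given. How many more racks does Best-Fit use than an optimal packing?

Best-Fit: [13,34] [46] [7,35] [8,39] [14] [43,4] [37] → 7 racks.
Total size 280U; any packing needs at least ⌈280/48⌉ = 6 racks.
An optimal packing achieves that bound: [46] [43,4] [39,8] [37,7] [35,13] [34,14] → 6 racks.
Excess: 7 − 6 = 1.

1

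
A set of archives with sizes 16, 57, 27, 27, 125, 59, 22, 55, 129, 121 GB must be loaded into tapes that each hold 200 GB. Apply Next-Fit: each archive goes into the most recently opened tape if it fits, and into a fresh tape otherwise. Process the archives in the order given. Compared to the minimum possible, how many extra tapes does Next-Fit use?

Next-Fit: [16,57,27,27] [125,59] [22,55] [129] [121] → 5 tapes.
Total size 638 GB; any packing needs at least ⌈638/200⌉ = 4 tapes.
An optimal packing achieves that bound: [129,59] [125,57,16] [121,55,22] [27,27] → 4 tapes.
Excess: 5 − 4 = 1.

1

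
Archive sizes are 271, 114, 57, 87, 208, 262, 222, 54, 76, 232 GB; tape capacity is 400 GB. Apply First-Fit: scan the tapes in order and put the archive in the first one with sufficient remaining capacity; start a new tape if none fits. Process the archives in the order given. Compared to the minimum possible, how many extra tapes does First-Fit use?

0

First-Fit: [271,114] [57,87,208] [262,54,76] [222] [232] → 5 tapes.
5 archives exceed 200 GB (half the capacity), and no two of those can share a tape, so at least 5 tapes are needed.
So 5 is already optimal.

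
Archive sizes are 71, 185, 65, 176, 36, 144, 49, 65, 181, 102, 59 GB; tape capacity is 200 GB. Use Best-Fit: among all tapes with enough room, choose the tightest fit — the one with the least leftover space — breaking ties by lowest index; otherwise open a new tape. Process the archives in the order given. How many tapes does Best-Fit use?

7

Put 71 GB in tape 1; 129 GB remain.
Put 185 GB in tape 2; 15 GB remain.
Put 65 GB in tape 1; 64 GB remain.
Put 176 GB in tape 3; 24 GB remain.
Put 36 GB in tape 1; 28 GB remain.
Put 144 GB in tape 4; 56 GB remain.
Put 49 GB in tape 4; 7 GB remain.
Put 65 GB in tape 5; 135 GB remain.
Put 181 GB in tape 6; 19 GB remain.
Put 102 GB in tape 5; 33 GB remain.
Put 59 GB in tape 7; 141 GB remain.
Final tapes: [71,65,36] [185] [176] [144,49] [65,102] [181] [59].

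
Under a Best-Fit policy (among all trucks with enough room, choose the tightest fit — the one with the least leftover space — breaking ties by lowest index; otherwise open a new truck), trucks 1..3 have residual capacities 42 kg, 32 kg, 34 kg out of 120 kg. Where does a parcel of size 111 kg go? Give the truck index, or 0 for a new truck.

No truck has ≥ 111 kg free, so a new truck is opened.

0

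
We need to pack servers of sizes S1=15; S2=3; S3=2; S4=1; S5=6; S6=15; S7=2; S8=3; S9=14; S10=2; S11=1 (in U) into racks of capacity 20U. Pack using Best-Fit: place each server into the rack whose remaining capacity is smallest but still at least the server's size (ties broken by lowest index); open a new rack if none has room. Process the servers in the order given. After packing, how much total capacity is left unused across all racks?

Put S1 (15U) in rack 1; 5U remain.
Put S2 (3U) in rack 1; 2U remain.
Put S3 (2U) in rack 1; 0U remain.
Put S4 (1U) in rack 2; 19U remain.
Put S5 (6U) in rack 2; 13U remain.
Put S6 (15U) in rack 3; 5U remain.
Put S7 (2U) in rack 3; 3U remain.
Put S8 (3U) in rack 3; 0U remain.
Put S9 (14U) in rack 4; 6U remain.
Put S10 (2U) in rack 4; 4U remain.
Put S11 (1U) in rack 4; 3U remain.
4 racks × 20U = 80U; used 64U; unused 16U.

16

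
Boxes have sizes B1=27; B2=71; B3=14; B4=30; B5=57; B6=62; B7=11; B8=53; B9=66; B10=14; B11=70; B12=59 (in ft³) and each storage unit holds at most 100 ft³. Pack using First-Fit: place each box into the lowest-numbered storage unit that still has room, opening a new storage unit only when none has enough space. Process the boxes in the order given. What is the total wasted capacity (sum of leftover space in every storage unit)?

storage unit 1: place B1 (27 ft³), 73 ft³ left
storage unit 1: place B2 (71 ft³), 2 ft³ left
storage unit 2: place B3 (14 ft³), 86 ft³ left
storage unit 2: place B4 (30 ft³), 56 ft³ left
storage unit 3: place B5 (57 ft³), 43 ft³ left
storage unit 4: place B6 (62 ft³), 38 ft³ left
storage unit 2: place B7 (11 ft³), 45 ft³ left
storage unit 5: place B8 (53 ft³), 47 ft³ left
storage unit 6: place B9 (66 ft³), 34 ft³ left
storage unit 2: place B10 (14 ft³), 31 ft³ left
storage unit 7: place B11 (70 ft³), 30 ft³ left
storage unit 8: place B12 (59 ft³), 41 ft³ left
8 storage units × 100 ft³ = 800 ft³; used 534 ft³; unused 266 ft³.

266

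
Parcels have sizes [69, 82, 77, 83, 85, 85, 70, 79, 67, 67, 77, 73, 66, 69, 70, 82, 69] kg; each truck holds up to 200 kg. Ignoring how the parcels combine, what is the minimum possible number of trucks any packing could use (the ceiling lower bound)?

Total size = 69 + 82 + 77 + 83 + 85 + 85 + 70 + 79 + 67 + 67 + 77 + 73 + 66 + 69 + 70 + 82 + 69 = 1270 kg.
⌈1270 / 200⌉ = 7.

7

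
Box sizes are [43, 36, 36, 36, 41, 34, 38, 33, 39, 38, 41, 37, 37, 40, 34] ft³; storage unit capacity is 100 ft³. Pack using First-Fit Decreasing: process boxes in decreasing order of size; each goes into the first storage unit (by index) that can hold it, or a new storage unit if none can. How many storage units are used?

Sorted descending: 43, 41, 41, 40, 39, 38, 38, 37, 37, 36, 36, 36, 34, 34, 33.
storage unit 1: place 43 ft³, 57 ft³ left
storage unit 1: place 41 ft³, 16 ft³ left
storage unit 2: place 41 ft³, 59 ft³ left
storage unit 2: place 40 ft³, 19 ft³ left
storage unit 3: place 39 ft³, 61 ft³ left
storage unit 3: place 38 ft³, 23 ft³ left
storage unit 4: place 38 ft³, 62 ft³ left
storage unit 4: place 37 ft³, 25 ft³ left
storage unit 5: place 37 ft³, 63 ft³ left
storage unit 5: place 36 ft³, 27 ft³ left
storage unit 6: place 36 ft³, 64 ft³ left
storage unit 6: place 36 ft³, 28 ft³ left
storage unit 7: place 34 ft³, 66 ft³ left
storage unit 7: place 34 ft³, 32 ft³ left
storage unit 8: place 33 ft³, 67 ft³ left
Final storage units: [43,41] [41,40] [39,38] [38,37] [37,36] [36,36] [34,34] [33].

8 storage units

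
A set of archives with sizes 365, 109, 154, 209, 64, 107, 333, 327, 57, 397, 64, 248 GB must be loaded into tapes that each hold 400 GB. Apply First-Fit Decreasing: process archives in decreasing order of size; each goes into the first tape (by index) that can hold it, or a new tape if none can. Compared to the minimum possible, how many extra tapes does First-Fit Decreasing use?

0

First-Fit Decreasing: [397] [365] [333,64] [327,64] [248,109] [209,154] [107,57] → 7 tapes.
Total size 2434 GB; any packing needs at least ⌈2434/400⌉ = 7 tapes.
So 7 is already optimal.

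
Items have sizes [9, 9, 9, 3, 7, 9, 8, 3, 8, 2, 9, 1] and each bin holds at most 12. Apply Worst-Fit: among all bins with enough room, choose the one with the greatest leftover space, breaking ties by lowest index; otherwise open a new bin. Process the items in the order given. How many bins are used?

Put 9 in bin 1; 3 remain.
Put 9 in bin 2; 3 remain.
Put 9 in bin 3; 3 remain.
Put 3 in bin 1; 0 remain.
Put 7 in bin 4; 5 remain.
Put 9 in bin 5; 3 remain.
Put 8 in bin 6; 4 remain.
Put 3 in bin 4; 2 remain.
Put 8 in bin 7; 4 remain.
Put 2 in bin 6; 2 remain.
Put 9 in bin 8; 3 remain.
Put 1 in bin 7; 3 remain.

8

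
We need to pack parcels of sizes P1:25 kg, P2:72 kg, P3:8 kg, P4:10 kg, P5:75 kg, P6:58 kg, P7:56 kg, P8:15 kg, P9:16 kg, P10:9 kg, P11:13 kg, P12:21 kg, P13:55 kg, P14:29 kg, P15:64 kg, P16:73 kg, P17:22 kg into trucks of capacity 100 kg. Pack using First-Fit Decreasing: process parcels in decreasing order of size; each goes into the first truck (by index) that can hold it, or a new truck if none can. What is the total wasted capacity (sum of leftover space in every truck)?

Sorted descending: 75, 73, 72, 64, 58, 56, 55, 29, 25, 22, 21, 16, 15, 13, 10, 9, 8.
Put 75 kg in truck 1; 25 kg remain.
Put 73 kg in truck 2; 27 kg remain.
Put 72 kg in truck 3; 28 kg remain.
Put 64 kg in truck 4; 36 kg remain.
Put 58 kg in truck 5; 42 kg remain.
Put 56 kg in truck 6; 44 kg remain.
Put 55 kg in truck 7; 45 kg remain.
Put 29 kg in truck 4; 7 kg remain.
Put 25 kg in truck 1; 0 kg remain.
Put 22 kg in truck 2; 5 kg remain.
Put 21 kg in truck 3; 7 kg remain.
Put 16 kg in truck 5; 26 kg remain.
Put 15 kg in truck 5; 11 kg remain.
Put 13 kg in truck 6; 31 kg remain.
Put 10 kg in truck 5; 1 kg remain.
Put 9 kg in truck 6; 22 kg remain.
Put 8 kg in truck 6; 14 kg remain.
7 trucks × 100 kg = 700 kg; used 621 kg; unused 79 kg.

79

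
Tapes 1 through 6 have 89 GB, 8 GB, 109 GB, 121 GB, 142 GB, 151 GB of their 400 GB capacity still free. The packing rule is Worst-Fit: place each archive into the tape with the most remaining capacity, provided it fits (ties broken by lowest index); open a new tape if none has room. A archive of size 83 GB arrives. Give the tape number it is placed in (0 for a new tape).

6

Tapes with room: tape 1 (89 GB), tape 3 (109 GB), tape 4 (121 GB), tape 5 (142 GB), tape 6 (151 GB).
Most room is tape 6 with 151 GB free.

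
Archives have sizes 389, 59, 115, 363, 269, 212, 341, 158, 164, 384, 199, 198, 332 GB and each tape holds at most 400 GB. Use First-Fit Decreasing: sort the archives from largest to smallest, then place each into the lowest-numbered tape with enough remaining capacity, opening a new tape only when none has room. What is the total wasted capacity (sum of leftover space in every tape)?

Sorted descending: 389, 384, 363, 341, 332, 269, 212, 199, 198, 164, 158, 115, 59.
389 GB → tape 1 (remaining 11 GB)
384 GB → tape 2 (remaining 16 GB)
363 GB → tape 3 (remaining 37 GB)
341 GB → tape 4 (remaining 59 GB)
332 GB → tape 5 (remaining 68 GB)
269 GB → tape 6 (remaining 131 GB)
212 GB → tape 7 (remaining 188 GB)
199 GB → tape 8 (remaining 201 GB)
198 GB → tape 8 (remaining 3 GB)
164 GB → tape 7 (remaining 24 GB)
158 GB → tape 9 (remaining 242 GB)
115 GB → tape 6 (remaining 16 GB)
59 GB → tape 4 (remaining 0 GB)
9 tapes × 400 GB = 3600 GB; used 3183 GB; unused 417 GB.

417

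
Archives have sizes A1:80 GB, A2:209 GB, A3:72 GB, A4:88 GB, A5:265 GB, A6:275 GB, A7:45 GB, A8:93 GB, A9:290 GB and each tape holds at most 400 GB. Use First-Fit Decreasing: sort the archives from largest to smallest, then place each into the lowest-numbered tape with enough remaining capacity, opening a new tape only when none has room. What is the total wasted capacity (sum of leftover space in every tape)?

183

Sorted descending: 290, 275, 265, 209, 93, 88, 80, 72, 45.
tape 1: place 290 GB, 110 GB left
tape 2: place 275 GB, 125 GB left
tape 3: place 265 GB, 135 GB left
tape 4: place 209 GB, 191 GB left
tape 1: place 93 GB, 17 GB left
tape 2: place 88 GB, 37 GB left
tape 3: place 80 GB, 55 GB left
tape 4: place 72 GB, 119 GB left
tape 3: place 45 GB, 10 GB left
4 tapes × 400 GB = 1600 GB; used 1417 GB; unused 183 GB.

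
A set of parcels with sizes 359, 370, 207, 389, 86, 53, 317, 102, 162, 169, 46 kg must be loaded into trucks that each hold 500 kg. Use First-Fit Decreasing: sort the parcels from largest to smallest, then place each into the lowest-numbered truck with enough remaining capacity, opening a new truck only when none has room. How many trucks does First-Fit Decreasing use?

Sorted descending: 389, 370, 359, 317, 207, 169, 162, 102, 86, 53, 46.
truck 1: place 389 kg, 111 kg left
truck 2: place 370 kg, 130 kg left
truck 3: place 359 kg, 141 kg left
truck 4: place 317 kg, 183 kg left
truck 5: place 207 kg, 293 kg left
truck 4: place 169 kg, 14 kg left
truck 5: place 162 kg, 131 kg left
truck 1: place 102 kg, 9 kg left
truck 2: place 86 kg, 44 kg left
truck 3: place 53 kg, 88 kg left
truck 3: place 46 kg, 42 kg left

5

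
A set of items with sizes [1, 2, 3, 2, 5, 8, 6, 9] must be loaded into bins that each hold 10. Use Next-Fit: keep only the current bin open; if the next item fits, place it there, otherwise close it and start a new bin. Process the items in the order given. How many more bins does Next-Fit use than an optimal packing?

1

Next-Fit: [1,2,3,2] [5] [8] [6] [9] → 5 bins.
Total size 36; any packing needs at least ⌈36/10⌉ = 4 bins.
An optimal packing achieves that bound: [9,1] [8,2] [6,3] [5,2] → 4 bins.
Excess: 5 − 4 = 1.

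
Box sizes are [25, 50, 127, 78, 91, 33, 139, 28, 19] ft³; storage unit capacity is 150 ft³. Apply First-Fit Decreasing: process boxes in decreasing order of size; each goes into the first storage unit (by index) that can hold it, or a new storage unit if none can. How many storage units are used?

Sorted descending: 139, 127, 91, 78, 50, 33, 28, 25, 19.
storage unit 1: place 139 ft³, 11 ft³ left
storage unit 2: place 127 ft³, 23 ft³ left
storage unit 3: place 91 ft³, 59 ft³ left
storage unit 4: place 78 ft³, 72 ft³ left
storage unit 3: place 50 ft³, 9 ft³ left
storage unit 4: place 33 ft³, 39 ft³ left
storage unit 4: place 28 ft³, 11 ft³ left
storage unit 5: place 25 ft³, 125 ft³ left
storage unit 2: place 19 ft³, 4 ft³ left
Final storage units: [139] [127,19] [91,50] [78,33,28] [25].

5 storage units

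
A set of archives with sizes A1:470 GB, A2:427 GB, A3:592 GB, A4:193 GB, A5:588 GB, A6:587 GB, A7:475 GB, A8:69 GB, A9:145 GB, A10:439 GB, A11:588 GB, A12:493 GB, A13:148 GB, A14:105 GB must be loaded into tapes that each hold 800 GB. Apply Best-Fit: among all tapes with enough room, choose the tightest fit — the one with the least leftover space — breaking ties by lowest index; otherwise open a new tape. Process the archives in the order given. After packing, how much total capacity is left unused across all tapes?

A1 (470 GB) → tape 1 (remaining 330 GB)
A2 (427 GB) → tape 2 (remaining 373 GB)
A3 (592 GB) → tape 3 (remaining 208 GB)
A4 (193 GB) → tape 3 (remaining 15 GB)
A5 (588 GB) → tape 4 (remaining 212 GB)
A6 (587 GB) → tape 5 (remaining 213 GB)
A7 (475 GB) → tape 6 (remaining 325 GB)
A8 (69 GB) → tape 4 (remaining 143 GB)
A9 (145 GB) → tape 5 (remaining 68 GB)
A10 (439 GB) → tape 7 (remaining 361 GB)
A11 (588 GB) → tape 8 (remaining 212 GB)
A12 (493 GB) → tape 9 (remaining 307 GB)
A13 (148 GB) → tape 8 (remaining 64 GB)
A14 (105 GB) → tape 4 (remaining 38 GB)
9 tapes × 800 GB = 7200 GB; used 5319 GB; unused 1881 GB.

1881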